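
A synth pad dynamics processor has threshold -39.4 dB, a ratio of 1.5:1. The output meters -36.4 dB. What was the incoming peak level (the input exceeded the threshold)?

-34.9 dB

The compressed level sits -36.4 − (-39.4) = 3 dB over threshold.
Input overshoot = R × output overshoot = 4.5 dB → input = -39.4 + 4.5 = -34.9 dB.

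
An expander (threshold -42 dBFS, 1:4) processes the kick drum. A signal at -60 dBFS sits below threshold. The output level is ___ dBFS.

-114 dBFS

Below threshold, a 1:4 expander applies gain = (4−1)×(T − x) of attenuation.
(4−1) × 18 = 54 dB, so output = -60 − 54 = -114 dBFS.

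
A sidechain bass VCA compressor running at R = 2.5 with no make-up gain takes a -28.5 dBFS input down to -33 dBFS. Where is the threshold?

-36 dBFS

Gain reduction = -28.5 − (-33) = 4.5 dB; output overshoot = GR / (R − 1) = 4.5 / 1.5 = 3 dB.
Threshold = output − output overshoot = -33 − 3 = -36 dBFS.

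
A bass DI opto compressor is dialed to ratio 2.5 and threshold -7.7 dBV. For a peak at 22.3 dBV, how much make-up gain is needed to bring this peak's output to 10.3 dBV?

Without make-up, output = threshold + overshoot/2.5 = -7.7 + 12 = 4.3 dBV.
Gap to target: 6 dB.

6 dB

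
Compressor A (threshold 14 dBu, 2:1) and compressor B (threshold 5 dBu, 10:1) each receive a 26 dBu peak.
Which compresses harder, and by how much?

B, by 12.9 dB

A: GR = 12 − 12/2 = 6 dB.
B: GR = 21 − 21/10 = 18.9 dB.
B reduces 12.9 dB more.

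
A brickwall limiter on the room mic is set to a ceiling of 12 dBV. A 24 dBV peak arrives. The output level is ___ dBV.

At ∞:1, everything above 12 dBV is held at the ceiling.

12 dBV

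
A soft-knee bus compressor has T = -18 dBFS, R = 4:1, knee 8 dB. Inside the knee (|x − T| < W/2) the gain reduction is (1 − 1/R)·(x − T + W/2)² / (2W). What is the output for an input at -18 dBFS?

-18.75 dBFS

x − T + W/2 = -18 − (-18) + 4 = 4.
GR = (1 − 1/4) × 4² / 16 = 0.75 × 16 / 16 = 0.75 dB.
Output = -18 − 0.75 = -18.75 dBFS.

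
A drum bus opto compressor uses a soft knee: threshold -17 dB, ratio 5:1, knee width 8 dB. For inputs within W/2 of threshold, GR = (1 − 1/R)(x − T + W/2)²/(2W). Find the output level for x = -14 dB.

x − T + W/2 = -14 − (-17) + 4 = 7.
GR = (1 − 1/5) × 7² / 16 = 0.8 × 49 / 16 = 2.45 dB.
Output = -14 − 2.45 = -16.45 dB.

-16.45 dB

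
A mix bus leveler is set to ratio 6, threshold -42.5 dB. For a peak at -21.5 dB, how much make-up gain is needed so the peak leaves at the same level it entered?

The peak compresses to -42.5 + 21/6 = -39 dB.
To reach -21.5 dB requires -21.5 − (-39) = 17.5 dB of make-up.

17.5 dB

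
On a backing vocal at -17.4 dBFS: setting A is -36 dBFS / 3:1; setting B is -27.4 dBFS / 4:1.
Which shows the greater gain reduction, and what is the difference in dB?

A: 18.6 dB over, compressed to 6.2 dB over, so 12.4 dB of GR.
B: 10 dB over, compressed to 2.5 dB over, so 7.5 dB of GR.
A reduces 4.9 dB more.

A, by 4.9 dB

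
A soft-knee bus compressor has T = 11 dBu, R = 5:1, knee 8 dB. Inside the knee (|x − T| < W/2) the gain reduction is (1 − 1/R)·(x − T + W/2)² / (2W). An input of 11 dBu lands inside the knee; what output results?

10.2 dBu

x − T + W/2 = 11 − 11 + 4 = 4.
GR = (1 − 1/5) × 4² / 16 = 0.8 × 16 / 16 = 0.8 dB.
Output = 11 − 0.8 = 10.2 dBu.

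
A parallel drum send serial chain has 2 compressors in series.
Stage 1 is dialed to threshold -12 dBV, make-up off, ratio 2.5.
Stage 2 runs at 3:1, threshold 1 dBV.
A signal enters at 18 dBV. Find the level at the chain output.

Stage 1: overshoot 30 dB → 30/2.5 = 12 dB → 0 dBV.
Stage 2: 0 dBV is at or below the 1 dBV threshold — no compression; output 0 dBV.

0 dBV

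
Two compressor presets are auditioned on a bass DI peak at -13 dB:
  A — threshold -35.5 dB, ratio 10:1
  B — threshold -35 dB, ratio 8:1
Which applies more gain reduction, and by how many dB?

A, by 1 dB

A: 22.5 dB over, compressed to 2.25 dB over, so 20.25 dB of GR.
B: 22 dB over, compressed to 2.75 dB over, so 19.25 dB of GR.
A applies 1 dB more gain reduction.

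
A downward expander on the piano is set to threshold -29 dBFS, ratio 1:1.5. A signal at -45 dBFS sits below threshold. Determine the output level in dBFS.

Below threshold, a 1:1.5 expander applies gain = (1.5−1)×(T − x) of attenuation.
(1.5−1) × 16 = 8 dB, so output = -45 − 8 = -53 dBFS.

-53 dBFS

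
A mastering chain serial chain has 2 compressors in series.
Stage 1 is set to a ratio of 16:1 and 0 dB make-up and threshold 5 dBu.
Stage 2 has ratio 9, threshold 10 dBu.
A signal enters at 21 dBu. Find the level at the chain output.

6 dBu

Stage 1: 21 dBu is 16 dB over 5 dBu; at 16:1 that becomes 1 dB over, giving 6 dBu.
Stage 2: below threshold (6 ≤ 10); passes unchanged; output 6 dBu.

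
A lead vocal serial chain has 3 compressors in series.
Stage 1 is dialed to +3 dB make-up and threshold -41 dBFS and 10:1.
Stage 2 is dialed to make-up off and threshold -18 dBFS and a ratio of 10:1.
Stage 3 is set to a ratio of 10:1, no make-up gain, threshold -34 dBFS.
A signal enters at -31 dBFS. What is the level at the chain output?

Stage 1: overshoot 10 dB → 10/10 = 1 dB → -40 dBFS; +3 dB make-up → -37 dBFS.
Stage 2: below threshold (-37 ≤ -18); passes unchanged; output -37 dBFS.
Stage 3: below threshold (-37 ≤ -34); passes unchanged; output -37 dBFS.

-37 dBFS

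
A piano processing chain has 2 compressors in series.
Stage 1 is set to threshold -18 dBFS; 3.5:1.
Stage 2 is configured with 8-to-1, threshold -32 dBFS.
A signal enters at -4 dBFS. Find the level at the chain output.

Stage 1: 14 dB above -18 dBFS, reduced 3.5:1 to 4 dB above → -14 dBFS.
Stage 2: 18 dB above -32 dBFS, reduced 8:1 to 2.25 dB above → -29.75 dBFS.

-29.75 dBFS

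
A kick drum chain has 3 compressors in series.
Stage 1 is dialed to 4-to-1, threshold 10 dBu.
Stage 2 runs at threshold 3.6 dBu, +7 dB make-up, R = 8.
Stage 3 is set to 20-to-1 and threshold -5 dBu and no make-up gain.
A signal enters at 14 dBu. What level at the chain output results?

Stage 1: overshoot 4 dB → 4/4 = 1 dB → 11 dBu.
Stage 2: 11 dBu is 7.4 dB over 3.6 dBu; at 8:1 that becomes 0.925 dB over, giving 4.525 dBu; +7 dB make-up → 11.525 dBu.
Stage 3: 11.525 dBu is 16.525 dB over -5 dBu; at 20:1 that becomes 0.82625 dB over, giving -4.17375 dBu.

-4.17375 dBu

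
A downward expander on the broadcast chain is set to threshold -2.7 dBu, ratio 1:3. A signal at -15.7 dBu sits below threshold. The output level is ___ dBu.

Undershoot = (-2.7) − (-15.7) = 13 dB.
At 1:3, that expands to 39 dB under threshold.
Output = -2.7 − 39 = -41.7 dBu.

-41.7 dBu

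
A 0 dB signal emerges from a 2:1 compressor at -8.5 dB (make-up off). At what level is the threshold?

-17 dB

Gain reduction = 0 − (-8.5) = 8.5 dB; output overshoot = GR / (R − 1) = 8.5 / 1 = 8.5 dB.
Threshold = output − output overshoot = -8.5 − 8.5 = -17 dB.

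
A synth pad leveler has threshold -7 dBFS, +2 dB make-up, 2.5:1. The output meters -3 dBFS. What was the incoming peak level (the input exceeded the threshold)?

Before make-up, the level was -3 − 2 = -5 dBFS.
The compressed level sits -5 − (-7) = 2 dB over threshold.
Undo the ratio: input overshoot = 2 × 2.5 = 5 dB, giving input = -2 dBFS.

-2 dBFS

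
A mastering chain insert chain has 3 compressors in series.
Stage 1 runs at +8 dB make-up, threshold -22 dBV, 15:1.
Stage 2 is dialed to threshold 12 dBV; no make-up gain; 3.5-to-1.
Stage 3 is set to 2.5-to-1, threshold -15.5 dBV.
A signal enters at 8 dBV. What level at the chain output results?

Stage 1: 30 dB above -22 dBV, reduced 15:1 to 2 dB above → -20 dBV; +8 dB make-up → -12 dBV.
Stage 2: -12 dBV ≤ 12 dBV, so stage 2 doesn't engage; output -12 dBV.
Stage 3: 3.5 dB above -15.5 dBV, reduced 2.5:1 to 1.4 dB above → -14.1 dBV.

-14.1 dBV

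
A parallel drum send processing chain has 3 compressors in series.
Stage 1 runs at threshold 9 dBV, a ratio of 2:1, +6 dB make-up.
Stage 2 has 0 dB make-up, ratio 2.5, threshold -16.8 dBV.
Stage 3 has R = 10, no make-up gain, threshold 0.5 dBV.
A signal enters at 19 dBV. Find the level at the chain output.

Stage 1: overshoot 10 dB → 10/2 = 5 dB → 14 dBV; +6 dB make-up → 20 dBV.
Stage 2: 20 dBV is 36.8 dB over -16.8 dBV; at 2.5:1 that becomes 14.72 dB over, giving -2.08 dBV.
Stage 3: below threshold (-2.08 ≤ 0.5); passes unchanged; output -2.08 dBV.

-2.08 dBV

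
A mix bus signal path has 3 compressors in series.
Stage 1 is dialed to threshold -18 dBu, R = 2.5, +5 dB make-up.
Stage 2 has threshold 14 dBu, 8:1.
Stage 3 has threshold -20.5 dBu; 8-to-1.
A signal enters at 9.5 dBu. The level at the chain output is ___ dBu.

Stage 1: 9.5 dBu is 27.5 dB over -18 dBu; at 2.5:1 that becomes 11 dB over, giving -7 dBu; +5 dB make-up → -2 dBu.
Stage 2: -2 dBu ≤ 14 dBu, so stage 2 doesn't engage; output -2 dBu.
Stage 3: overshoot 18.5 dB → 18.5/8 = 2.3125 dB → -18.1875 dBu.

-18.1875 dBu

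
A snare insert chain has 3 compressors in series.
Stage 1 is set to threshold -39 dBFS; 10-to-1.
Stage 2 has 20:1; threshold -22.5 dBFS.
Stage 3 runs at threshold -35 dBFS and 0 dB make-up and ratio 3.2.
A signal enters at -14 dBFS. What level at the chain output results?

-36.5 dBFS

Stage 1: 25 dB above -39 dBFS, reduced 10:1 to 2.5 dB above → -36.5 dBFS.
Stage 2: below threshold (-36.5 ≤ -22.5); passes unchanged; output -36.5 dBFS.
Stage 3: -36.5 dBFS is at or below the -35 dBFS threshold — no compression; output -36.5 dBFS.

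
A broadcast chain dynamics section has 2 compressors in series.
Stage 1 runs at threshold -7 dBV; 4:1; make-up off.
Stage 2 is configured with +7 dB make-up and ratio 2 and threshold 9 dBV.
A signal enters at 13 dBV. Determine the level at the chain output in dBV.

Stage 1: 20 dB above -7 dBV, reduced 4:1 to 5 dB above → -2 dBV.
Stage 2: -2 dBV ≤ 9 dBV, so stage 2 doesn't engage; make-up brings it to 5 dBV.

5 dBV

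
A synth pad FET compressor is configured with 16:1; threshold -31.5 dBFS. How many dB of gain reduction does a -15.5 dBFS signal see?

Overshoot = -15.5 − (-31.5) = 16 dB.
A 16:1 ratio leaves 1 dB of that excess.
Gain reduction = 16 − 1 = 15 dB.

15 dB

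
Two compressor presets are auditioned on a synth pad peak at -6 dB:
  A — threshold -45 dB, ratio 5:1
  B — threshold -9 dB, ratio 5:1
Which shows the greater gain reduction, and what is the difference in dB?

A: overshoot 39 dB → output overshoot 7.8 dB → GR 31.2 dB.
B: overshoot 3 dB → output overshoot 0.6 dB → GR 2.4 dB.
A applies 28.8 dB more gain reduction.

A, by 28.8 dB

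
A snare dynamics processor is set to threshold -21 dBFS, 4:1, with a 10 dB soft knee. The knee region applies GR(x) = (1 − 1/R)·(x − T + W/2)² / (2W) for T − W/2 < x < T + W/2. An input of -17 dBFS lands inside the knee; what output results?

x − T + W/2 = -17 − (-21) + 5 = 9.
GR = (1 − 1/4) × 9² / 20 = 0.75 × 81 / 20 = 3.0375 dB.
Output = -17 − 3.0375 = -20.0375 dBFS.

-20.0375 dBFS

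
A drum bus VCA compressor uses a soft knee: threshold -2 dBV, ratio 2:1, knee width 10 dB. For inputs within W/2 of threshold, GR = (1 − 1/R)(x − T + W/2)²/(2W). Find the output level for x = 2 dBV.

x − T + W/2 = 2 − (-2) + 5 = 9.
GR = (1 − 1/2) × 9² / 20 = 0.5 × 81 / 20 = 2.025 dB.
Output = 2 − 2.025 = -0.025 dBV.

-0.025 dBV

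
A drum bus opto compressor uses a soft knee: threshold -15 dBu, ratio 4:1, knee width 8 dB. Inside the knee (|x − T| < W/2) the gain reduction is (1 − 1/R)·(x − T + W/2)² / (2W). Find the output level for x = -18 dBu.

-18.046875 dBu

x − T + W/2 = -18 − (-15) + 4 = 1.
GR = (1 − 1/4) × 1² / 16 = 0.75 × 1 / 16 = 0.046875 dB.
Output = -18 − 0.046875 = -18.046875 dBu.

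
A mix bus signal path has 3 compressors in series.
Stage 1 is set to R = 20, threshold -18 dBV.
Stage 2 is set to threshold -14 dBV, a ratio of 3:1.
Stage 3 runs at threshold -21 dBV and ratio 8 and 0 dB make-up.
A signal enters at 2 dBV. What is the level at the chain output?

Stage 1: 20 dB above -18 dBV, reduced 20:1 to 1 dB above → -17 dBV.
Stage 2: -17 dBV ≤ -14 dBV, so stage 2 doesn't engage; output -17 dBV.
Stage 3: 4 dB above -21 dBV, reduced 8:1 to 0.5 dB above → -20.5 dBV.

-20.5 dBV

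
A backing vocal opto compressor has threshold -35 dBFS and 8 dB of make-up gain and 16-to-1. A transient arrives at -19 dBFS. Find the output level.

-26 dBFS

The input is 16 dB above the -35 dBFS threshold.
16:1 compression reduces that to 16/16 = 1 dB over.
Output = -35 + 1 = -34 dBFS; make-up adds 8 dB, giving -26 dBFS.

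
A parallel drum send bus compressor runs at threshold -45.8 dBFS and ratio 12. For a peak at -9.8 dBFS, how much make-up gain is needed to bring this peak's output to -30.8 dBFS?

12 dB

Overshoot 36 dB → 36/12 = 3 dB after compression, so the compressed level is -45.8 + 3 = -42.8 dBFS.
Make-up = target − compressed = -30.8 − (-42.8) = 12 dB.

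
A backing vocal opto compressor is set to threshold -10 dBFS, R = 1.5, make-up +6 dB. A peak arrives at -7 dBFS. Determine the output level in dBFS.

-7 dBFS sits 3 dB over threshold.
1.5:1 compression reduces that to 3/1.5 = 2 dB over.
So the level is -10 + 2 = -8 dBFS; make-up adds 6 dB, giving -2 dBFS.

-2 dBFS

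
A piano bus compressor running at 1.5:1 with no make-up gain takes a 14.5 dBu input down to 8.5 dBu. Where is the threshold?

Gain reduction = 14.5 − 8.5 = 6 dB; output overshoot = GR / (R − 1) = 6 / 0.5 = 12 dB.
Threshold = output − output overshoot = 8.5 − 12 = -3.5 dBu.

-3.5 dBu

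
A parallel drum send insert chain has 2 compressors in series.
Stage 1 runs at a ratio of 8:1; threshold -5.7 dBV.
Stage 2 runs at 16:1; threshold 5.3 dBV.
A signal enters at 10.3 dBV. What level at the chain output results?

Stage 1: overshoot 16 dB → 16/8 = 2 dB → -3.7 dBV.
Stage 2: -3.7 dBV is at or below the 5.3 dBV threshold — no compression; output -3.7 dBV.

-3.7 dBV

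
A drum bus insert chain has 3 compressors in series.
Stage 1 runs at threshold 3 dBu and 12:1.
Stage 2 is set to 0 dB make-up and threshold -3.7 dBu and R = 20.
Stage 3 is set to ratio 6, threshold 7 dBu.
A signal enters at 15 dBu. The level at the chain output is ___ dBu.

-3.315 dBu

Stage 1: 15 dBu is 12 dB over 3 dBu; at 12:1 that becomes 1 dB over, giving 4 dBu.
Stage 2: overshoot 7.7 dB → 7.7/20 = 0.385 dB → -3.315 dBu.
Stage 3: -3.315 dBu is at or below the 7 dBu threshold — no compression; output -3.315 dBu.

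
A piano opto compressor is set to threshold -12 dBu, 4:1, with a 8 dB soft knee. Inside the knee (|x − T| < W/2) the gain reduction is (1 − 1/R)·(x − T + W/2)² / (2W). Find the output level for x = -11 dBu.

x − T + W/2 = -11 − (-12) + 4 = 5.
GR = (1 − 1/4) × 5² / 16 = 0.75 × 25 / 16 = 1.171875 dB.
Output = -11 − 1.171875 = -12.171875 dBu.

-12.171875 dBu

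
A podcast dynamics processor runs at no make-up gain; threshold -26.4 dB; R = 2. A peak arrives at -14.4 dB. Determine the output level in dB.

The input is 12 dB above the -26.4 dB threshold.
At 2:1 the overshoot is divided by 2, leaving 6 dB above threshold.
So the level is -26.4 + 6 = -20.4 dB.

-20.4 dB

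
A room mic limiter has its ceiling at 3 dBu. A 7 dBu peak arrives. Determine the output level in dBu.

A brickwall limiter is an ∞:1 compressor: any input above the ceiling is clamped to 3 dBu.

3 dBu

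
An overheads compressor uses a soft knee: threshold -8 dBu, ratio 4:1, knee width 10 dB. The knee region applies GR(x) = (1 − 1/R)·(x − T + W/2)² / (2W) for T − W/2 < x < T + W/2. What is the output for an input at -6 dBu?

x − T + W/2 = -6 − (-8) + 5 = 7.
GR = (1 − 1/4) × 7² / 20 = 0.75 × 49 / 20 = 1.8375 dB.
Output = -6 − 1.8375 = -7.8375 dBu.

-7.8375 dBu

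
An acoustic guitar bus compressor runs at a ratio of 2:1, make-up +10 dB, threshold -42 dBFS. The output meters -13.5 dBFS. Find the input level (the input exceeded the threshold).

-5 dBFS

Stripping the +10 dB make-up gives -23.5 dBFS at the gain stage.
Post-compression overshoot = -23.5 − (-42) = 18.5 dB.
Before 2:1 compression the overshoot was 18.5 × 2 = 37 dB, so input = -42 + 37 = -5 dBFS.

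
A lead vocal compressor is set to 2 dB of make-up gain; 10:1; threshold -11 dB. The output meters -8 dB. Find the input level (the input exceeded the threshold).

Remove make-up: -8 − 2 = -10 dB.
That's 1 dB above the -11 dB threshold.
Undo the ratio: input overshoot = 1 × 10 = 10 dB, giving input = -1 dB.

-1 dB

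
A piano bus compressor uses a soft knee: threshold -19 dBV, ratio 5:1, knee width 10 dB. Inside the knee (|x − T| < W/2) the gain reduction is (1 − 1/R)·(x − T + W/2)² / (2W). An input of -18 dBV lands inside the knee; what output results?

x − T + W/2 = -18 − (-19) + 5 = 6.
GR = (1 − 1/5) × 6² / 20 = 0.8 × 36 / 20 = 1.44 dB.
Output = -18 − 1.44 = -19.44 dBV.

-19.44 dBV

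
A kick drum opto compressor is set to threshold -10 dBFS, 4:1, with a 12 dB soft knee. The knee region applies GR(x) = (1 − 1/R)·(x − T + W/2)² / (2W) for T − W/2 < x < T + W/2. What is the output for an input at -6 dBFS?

-9.125 dBFS

x − T + W/2 = -6 − (-10) + 6 = 10.
GR = (1 − 1/4) × 10² / 24 = 0.75 × 100 / 24 = 3.125 dB.
Output = -6 − 3.125 = -9.125 dBFS.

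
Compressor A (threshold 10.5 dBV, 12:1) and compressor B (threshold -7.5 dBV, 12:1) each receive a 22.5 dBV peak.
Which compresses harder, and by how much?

B, by 16.5 dB

A: 12 dB over, compressed to 1 dB over, so 11 dB of GR.
B: 30 dB over, compressed to 2.5 dB over, so 27.5 dB of GR.
B reduces 16.5 dB more.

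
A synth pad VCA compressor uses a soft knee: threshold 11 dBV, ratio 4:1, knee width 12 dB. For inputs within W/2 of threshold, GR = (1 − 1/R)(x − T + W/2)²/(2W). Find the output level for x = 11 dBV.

x − T + W/2 = 11 − 11 + 6 = 6.
GR = (1 − 1/4) × 6² / 24 = 0.75 × 36 / 24 = 1.125 dB.
Output = 11 − 1.125 = 9.875 dBV.

9.875 dBV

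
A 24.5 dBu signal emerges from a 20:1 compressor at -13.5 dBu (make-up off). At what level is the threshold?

Input is 40 dB above T (since output overshoot × R = input overshoot: (-13.5 − T)·20 = 24.5 − T gives T = -15.5 dBu).
Check: -15.5 + (24.5 − (-15.5))/20 = -15.5 + 2 = -13.5 dBu. ✓

-15.5 dBu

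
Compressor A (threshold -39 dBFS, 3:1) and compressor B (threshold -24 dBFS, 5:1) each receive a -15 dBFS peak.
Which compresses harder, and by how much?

A, by 8.8 dB

A: overshoot 24 dB → output overshoot 8 dB → GR 16 dB.
B: overshoot 9 dB → output overshoot 1.8 dB → GR 7.2 dB.
A applies 8.8 dB more gain reduction.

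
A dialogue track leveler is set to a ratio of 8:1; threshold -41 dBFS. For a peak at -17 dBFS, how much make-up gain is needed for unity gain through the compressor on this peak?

21 dB

Overshoot 24 dB → 24/8 = 3 dB after compression, so the compressed level is -41 + 3 = -38 dBFS.
Make-up = target − compressed = -17 − (-38) = 21 dB.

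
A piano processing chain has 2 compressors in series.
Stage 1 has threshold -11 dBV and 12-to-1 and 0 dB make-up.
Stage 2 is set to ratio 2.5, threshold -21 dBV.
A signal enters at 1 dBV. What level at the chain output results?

-16.6 dBV

Stage 1: 1 dBV is 12 dB over -11 dBV; at 12:1 that becomes 1 dB over, giving -10 dBV.
Stage 2: -10 dBV is 11 dB over -21 dBV; at 2.5:1 that becomes 4.4 dB over, giving -16.6 dBV.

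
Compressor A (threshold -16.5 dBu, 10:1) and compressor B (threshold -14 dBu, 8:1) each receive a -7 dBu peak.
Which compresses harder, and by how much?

A: 9.5 dB over, compressed to 0.95 dB over, so 8.55 dB of GR.
B: 7 dB over, compressed to 0.875 dB over, so 6.125 dB of GR.
A applies 2.425 dB more gain reduction.

A, by 2.425 dB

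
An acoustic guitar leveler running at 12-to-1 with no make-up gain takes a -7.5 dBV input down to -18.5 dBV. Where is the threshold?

Gain reduction = -7.5 − (-18.5) = 11 dB; output overshoot = GR / (R − 1) = 11 / 11 = 1 dB.
Threshold = output − output overshoot = -18.5 − 1 = -19.5 dBV.

-19.5 dBV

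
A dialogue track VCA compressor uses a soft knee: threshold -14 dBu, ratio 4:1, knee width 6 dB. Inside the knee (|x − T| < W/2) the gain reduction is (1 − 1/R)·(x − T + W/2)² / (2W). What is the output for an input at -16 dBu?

-16.0625 dBu

x − T + W/2 = -16 − (-14) + 3 = 1.
GR = (1 − 1/4) × 1² / 12 = 0.75 × 1 / 12 = 0.0625 dB.
Output = -16 − 0.0625 = -16.0625 dBu.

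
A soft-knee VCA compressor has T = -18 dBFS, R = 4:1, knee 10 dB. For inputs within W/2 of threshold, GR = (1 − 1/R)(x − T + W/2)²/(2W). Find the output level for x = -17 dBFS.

x − T + W/2 = -17 − (-18) + 5 = 6.
GR = (1 − 1/4) × 6² / 20 = 0.75 × 36 / 20 = 1.35 dB.
Output = -17 − 1.35 = -18.35 dBFS.

-18.35 dBFS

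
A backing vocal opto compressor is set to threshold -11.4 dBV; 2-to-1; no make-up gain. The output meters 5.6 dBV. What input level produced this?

Post-compression overshoot = 5.6 − (-11.4) = 17 dB.
Before 2:1 compression the overshoot was 17 × 2 = 34 dB, so input = -11.4 + 34 = 22.6 dBV.

22.6 dBV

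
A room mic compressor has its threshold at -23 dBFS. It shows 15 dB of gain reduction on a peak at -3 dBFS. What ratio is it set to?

Input overshoot = -3 − (-23) = 20 dB.
Output overshoot = 20 − 15 = 5 dB.
Ratio = input overshoot / output overshoot = 20 / 5 = 4.

4:1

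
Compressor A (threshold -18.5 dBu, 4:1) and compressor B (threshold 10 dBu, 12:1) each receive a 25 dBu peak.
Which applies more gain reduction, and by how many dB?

A: overshoot 43.5 dB → output overshoot 10.875 dB → GR 32.625 dB.
B: overshoot 15 dB → output overshoot 1.25 dB → GR 13.75 dB.
Difference: 18.875 dB in favour of A.

A, by 18.875 dB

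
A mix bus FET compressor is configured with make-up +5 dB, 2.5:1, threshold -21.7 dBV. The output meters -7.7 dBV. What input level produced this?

Stripping the +5 dB make-up gives -12.7 dBV at the gain stage.
Post-compression overshoot = -12.7 − (-21.7) = 9 dB.
Undo the ratio: input overshoot = 9 × 2.5 = 22.5 dB, giving input = 0.8 dBV.

0.8 dBV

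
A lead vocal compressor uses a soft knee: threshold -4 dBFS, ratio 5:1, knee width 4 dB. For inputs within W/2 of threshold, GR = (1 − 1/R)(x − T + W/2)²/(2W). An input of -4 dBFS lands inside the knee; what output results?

-4.4 dBFS

x − T + W/2 = -4 − (-4) + 2 = 2.
GR = (1 − 1/5) × 2² / 8 = 0.8 × 4 / 8 = 0.4 dB.
Output = -4 − 0.4 = -4.4 dBFS.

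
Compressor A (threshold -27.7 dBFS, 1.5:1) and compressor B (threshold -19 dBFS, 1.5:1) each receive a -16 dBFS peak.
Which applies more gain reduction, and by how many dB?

A: 11.7 dB over, compressed to 7.8 dB over, so 3.9 dB of GR.
B: 3 dB over, compressed to 2 dB over, so 1 dB of GR.
Difference: 2.9 dB in favour of A.

A, by 2.9 dB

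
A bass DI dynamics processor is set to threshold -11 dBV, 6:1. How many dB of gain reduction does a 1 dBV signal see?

Overshoot = 1 − (-11) = 12 dB.
A 6:1 ratio leaves 2 dB of that excess.
Gain reduction = 12 − 2 = 10 dB.

10 dB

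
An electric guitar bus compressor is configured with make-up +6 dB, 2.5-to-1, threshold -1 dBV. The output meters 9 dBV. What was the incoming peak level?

9 dBV

Remove make-up: 9 − 6 = 3 dBV.
Post-compression overshoot = 3 − (-1) = 4 dB.
Input overshoot = R × output overshoot = 10 dB → input = -1 + 10 = 9 dBV.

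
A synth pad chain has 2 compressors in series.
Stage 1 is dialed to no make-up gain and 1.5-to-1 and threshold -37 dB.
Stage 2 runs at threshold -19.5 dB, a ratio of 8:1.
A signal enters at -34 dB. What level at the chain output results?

Stage 1: 3 dB above -37 dB, reduced 1.5:1 to 2 dB above → -35 dB.
Stage 2: -35 dB ≤ -19.5 dB, so stage 2 doesn't engage; output -35 dB.

-35 dB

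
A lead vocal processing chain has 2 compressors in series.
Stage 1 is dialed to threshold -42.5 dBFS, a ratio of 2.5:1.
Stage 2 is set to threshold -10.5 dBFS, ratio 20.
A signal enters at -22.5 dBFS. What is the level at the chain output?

Stage 1: -22.5 dBFS is 20 dB over -42.5 dBFS; at 2.5:1 that becomes 8 dB over, giving -34.5 dBFS.
Stage 2: -34.5 dBFS is at or below the -10.5 dBFS threshold — no compression; output -34.5 dBFS.

-34.5 dBFS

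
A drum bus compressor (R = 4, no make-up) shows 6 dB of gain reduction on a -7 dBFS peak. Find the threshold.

Let T be the threshold. Output overshoot = (input overshoot)/R, so -13 − T = (-7 − T)/4.
4·(-13 − T) = -7 − T → 3·T = -52 − (-7) = -45.
T = -45/3 = -15 dBFS.

-15 dBFS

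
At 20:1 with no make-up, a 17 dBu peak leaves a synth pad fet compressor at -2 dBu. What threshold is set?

Gain reduction = 17 − (-2) = 19 dB; output overshoot = GR / (R − 1) = 19 / 19 = 1 dB.
Threshold = output − output overshoot = -2 − 1 = -3 dBu.

-3 dBu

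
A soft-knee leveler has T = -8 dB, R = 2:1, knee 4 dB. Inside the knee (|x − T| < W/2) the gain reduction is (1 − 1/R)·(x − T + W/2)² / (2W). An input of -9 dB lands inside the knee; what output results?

-9.0625 dB

x − T + W/2 = -9 − (-8) + 2 = 1.
GR = (1 − 1/2) × 1² / 8 = 0.5 × 1 / 8 = 0.0625 dB.
Output = -9 − 0.0625 = -9.0625 dB.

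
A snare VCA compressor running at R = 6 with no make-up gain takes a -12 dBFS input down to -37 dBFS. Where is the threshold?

Gain reduction = -12 − (-37) = 25 dB; output overshoot = GR / (R − 1) = 25 / 5 = 5 dB.
Threshold = output − output overshoot = -37 − 5 = -42 dBFS.

-42 dBFS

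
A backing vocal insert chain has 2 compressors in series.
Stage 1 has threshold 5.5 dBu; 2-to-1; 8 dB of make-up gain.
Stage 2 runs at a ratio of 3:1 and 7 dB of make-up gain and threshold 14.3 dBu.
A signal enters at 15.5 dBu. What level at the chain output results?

22.7 dBu

Stage 1: 10 dB above 5.5 dBu, reduced 2:1 to 5 dB above → 10.5 dBu; +8 dB make-up → 18.5 dBu.
Stage 2: 4.2 dB above 14.3 dBu, reduced 3:1 to 1.4 dB above → 15.7 dBu; +7 dB make-up → 22.7 dBu.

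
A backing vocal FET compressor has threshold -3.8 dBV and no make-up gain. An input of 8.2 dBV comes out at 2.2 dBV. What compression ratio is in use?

2:1

Input overshoot = 8.2 − (-3.8) = 12 dB; output overshoot = 2.2 − (-3.8) = 6 dB.
Ratio = 12 / 6 = 2.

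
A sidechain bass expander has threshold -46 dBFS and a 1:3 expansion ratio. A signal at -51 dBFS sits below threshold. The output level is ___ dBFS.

Below threshold, a 1:3 expander applies gain = (3−1)×(T − x) of attenuation.
(3−1) × 5 = 10 dB, so output = -51 − 10 = -61 dBFS.

-61 dBFS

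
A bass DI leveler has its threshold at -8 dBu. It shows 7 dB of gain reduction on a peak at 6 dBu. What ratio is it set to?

2:1

Input overshoot = 6 − (-8) = 14 dB.
Output overshoot = 14 − 7 = 7 dB.
Ratio = input overshoot / output overshoot = 14 / 7 = 2.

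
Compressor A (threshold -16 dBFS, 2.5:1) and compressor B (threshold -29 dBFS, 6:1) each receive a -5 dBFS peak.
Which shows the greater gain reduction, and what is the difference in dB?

A: 11 dB over, compressed to 4.4 dB over, so 6.6 dB of GR.
B: 24 dB over, compressed to 4 dB over, so 20 dB of GR.
Difference: 13.4 dB in favour of B.

B, by 13.4 dB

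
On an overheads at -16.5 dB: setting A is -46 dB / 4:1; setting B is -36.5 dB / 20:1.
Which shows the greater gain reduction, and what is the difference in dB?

A, by 3.125 dB

A: 29.5 dB over, compressed to 7.375 dB over, so 22.125 dB of GR.
B: 20 dB over, compressed to 1 dB over, so 19 dB of GR.
Difference: 3.125 dB in favour of A.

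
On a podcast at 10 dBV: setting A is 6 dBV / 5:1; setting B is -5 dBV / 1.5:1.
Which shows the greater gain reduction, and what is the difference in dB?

B, by 1.8 dB

A: overshoot 4 dB → output overshoot 0.8 dB → GR 3.2 dB.
B: overshoot 15 dB → output overshoot 10 dB → GR 5 dB.
B applies 1.8 dB more gain reduction.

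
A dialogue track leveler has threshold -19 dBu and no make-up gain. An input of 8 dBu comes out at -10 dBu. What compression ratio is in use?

3:1

Input overshoot = 8 − (-19) = 27 dB; output overshoot = -10 − (-19) = 9 dB.
Ratio = 27 / 9 = 3.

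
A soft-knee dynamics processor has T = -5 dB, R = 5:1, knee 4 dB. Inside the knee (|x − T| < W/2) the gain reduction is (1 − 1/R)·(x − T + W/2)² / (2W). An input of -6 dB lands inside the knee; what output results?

-6.1 dB

x − T + W/2 = -6 − (-5) + 2 = 1.
GR = (1 − 1/5) × 1² / 8 = 0.8 × 1 / 8 = 0.1 dB.
Output = -6 − 0.1 = -6.1 dB.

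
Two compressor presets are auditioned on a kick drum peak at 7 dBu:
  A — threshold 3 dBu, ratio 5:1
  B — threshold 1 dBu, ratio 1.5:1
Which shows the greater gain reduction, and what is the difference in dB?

A: 4 dB over, compressed to 0.8 dB over, so 3.2 dB of GR.
B: 6 dB over, compressed to 4 dB over, so 2 dB of GR.
A applies 1.2 dB more gain reduction.

A, by 1.2 dB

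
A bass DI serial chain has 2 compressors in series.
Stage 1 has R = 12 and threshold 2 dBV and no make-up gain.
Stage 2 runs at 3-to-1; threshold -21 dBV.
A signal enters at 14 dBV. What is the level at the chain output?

Stage 1: overshoot 12 dB → 12/12 = 1 dB → 3 dBV.
Stage 2: overshoot 24 dB → 24/3 = 8 dB → -13 dBV.

-13 dBV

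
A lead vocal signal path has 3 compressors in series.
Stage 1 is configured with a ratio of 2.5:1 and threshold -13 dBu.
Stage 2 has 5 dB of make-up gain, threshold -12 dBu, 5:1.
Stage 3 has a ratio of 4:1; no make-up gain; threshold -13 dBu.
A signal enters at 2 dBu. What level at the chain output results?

Stage 1: overshoot 15 dB → 15/2.5 = 6 dB → -7 dBu.
Stage 2: -7 dBu is 5 dB over -12 dBu; at 5:1 that becomes 1 dB over, giving -11 dBu; +5 dB make-up → -6 dBu.
Stage 3: overshoot 7 dB → 7/4 = 1.75 dB → -11.25 dBu.

-11.25 dBu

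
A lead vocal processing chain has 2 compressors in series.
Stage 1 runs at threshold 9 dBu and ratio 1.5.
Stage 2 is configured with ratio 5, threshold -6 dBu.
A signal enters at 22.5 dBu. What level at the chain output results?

-1.2 dBu

Stage 1: overshoot 13.5 dB → 13.5/1.5 = 9 dB → 18 dBu.
Stage 2: 18 dBu is 24 dB over -6 dBu; at 5:1 that becomes 4.8 dB over, giving -1.2 dBu.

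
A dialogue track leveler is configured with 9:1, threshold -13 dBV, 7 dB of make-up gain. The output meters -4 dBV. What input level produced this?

Stripping the +7 dB make-up gives -11 dBV at the gain stage.
Post-compression overshoot = -11 − (-13) = 2 dB.
Input overshoot = R × output overshoot = 18 dB → input = -13 + 18 = 5 dBV.

5 dBV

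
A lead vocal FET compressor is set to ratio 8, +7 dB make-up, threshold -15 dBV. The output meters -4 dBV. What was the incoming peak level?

17 dBV

Before make-up, the level was -4 − 7 = -11 dBV.
Post-compression overshoot = -11 − (-15) = 4 dB.
Before 8:1 compression the overshoot was 4 × 8 = 32 dB, so input = -15 + 32 = 17 dBV.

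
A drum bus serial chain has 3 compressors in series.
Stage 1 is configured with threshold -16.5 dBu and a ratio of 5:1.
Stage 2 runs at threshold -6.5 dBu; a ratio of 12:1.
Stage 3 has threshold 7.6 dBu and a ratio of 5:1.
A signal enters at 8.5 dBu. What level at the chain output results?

-11.5 dBu

Stage 1: 8.5 dBu is 25 dB over -16.5 dBu; at 5:1 that becomes 5 dB over, giving -11.5 dBu.
Stage 2: -11.5 dBu ≤ -6.5 dBu, so stage 2 doesn't engage; output -11.5 dBu.
Stage 3: -11.5 dBu is at or below the 7.6 dBu threshold — no compression; output -11.5 dBu.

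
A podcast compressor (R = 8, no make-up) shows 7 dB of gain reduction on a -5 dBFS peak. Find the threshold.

-13 dBFS

Gain reduction = -5 − (-12) = 7 dB; output overshoot = GR / (R − 1) = 7 / 7 = 1 dB.
Threshold = output − output overshoot = -12 − 1 = -13 dBFS.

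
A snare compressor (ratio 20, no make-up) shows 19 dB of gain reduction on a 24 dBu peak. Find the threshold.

4 dBu

Let T be the threshold. Output overshoot = (input overshoot)/R, so 5 − T = (24 − T)/20.
20·(5 − T) = 24 − T → 19·T = 100 − 24 = 76.
T = 76/19 = 4 dBu.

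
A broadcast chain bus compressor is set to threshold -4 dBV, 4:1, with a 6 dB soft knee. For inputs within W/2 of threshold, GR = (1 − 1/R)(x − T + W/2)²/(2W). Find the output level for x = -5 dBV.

x − T + W/2 = -5 − (-4) + 3 = 2.
GR = (1 − 1/4) × 2² / 12 = 0.75 × 4 / 12 = 0.25 dB.
Output = -5 − 0.25 = -5.25 dBV.

-5.25 dBV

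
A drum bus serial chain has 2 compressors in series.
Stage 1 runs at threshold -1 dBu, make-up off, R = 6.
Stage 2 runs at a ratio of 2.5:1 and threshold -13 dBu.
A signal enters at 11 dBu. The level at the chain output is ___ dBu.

Stage 1: 12 dB above -1 dBu, reduced 6:1 to 2 dB above → 1 dBu.
Stage 2: 14 dB above -13 dBu, reduced 2.5:1 to 5.6 dB above → -7.4 dBu.

-7.4 dBu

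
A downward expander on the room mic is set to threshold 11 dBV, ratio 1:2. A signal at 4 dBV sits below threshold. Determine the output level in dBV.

-3 dBV

Undershoot = 11 − 4 = 7 dB.
At 1:2, that expands to 14 dB under threshold.
Output = 11 − 14 = -3 dBV.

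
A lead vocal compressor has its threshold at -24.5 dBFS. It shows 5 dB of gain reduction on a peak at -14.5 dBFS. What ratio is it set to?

2:1

Input overshoot = -14.5 − (-24.5) = 10 dB.
Output overshoot = 10 − 5 = 5 dB.
Ratio = input overshoot / output overshoot = 10 / 5 = 2.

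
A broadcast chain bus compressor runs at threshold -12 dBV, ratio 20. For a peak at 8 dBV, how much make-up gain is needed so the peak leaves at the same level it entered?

Without make-up, output = threshold + overshoot/20 = -12 + 1 = -11 dBV.
Gap to target: 19 dB.

19 dB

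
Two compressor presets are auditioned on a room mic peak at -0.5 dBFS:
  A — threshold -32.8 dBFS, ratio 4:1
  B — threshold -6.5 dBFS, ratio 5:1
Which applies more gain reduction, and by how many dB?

A: GR = 32.3 − 32.3/4 = 24.225 dB.
B: GR = 6 − 6/5 = 4.8 dB.
Difference: 19.425 dB in favour of A.

A, by 19.425 dB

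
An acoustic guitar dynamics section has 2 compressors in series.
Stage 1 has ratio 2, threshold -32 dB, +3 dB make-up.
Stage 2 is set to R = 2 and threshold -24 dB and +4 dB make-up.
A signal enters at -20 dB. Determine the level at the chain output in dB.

Stage 1: 12 dB above -32 dB, reduced 2:1 to 6 dB above → -26 dB; +3 dB make-up → -23 dB.
Stage 2: -23 dB is 1 dB over -24 dB; at 2:1 that becomes 0.5 dB over, giving -23.5 dB; +4 dB make-up → -19.5 dB.

-19.5 dB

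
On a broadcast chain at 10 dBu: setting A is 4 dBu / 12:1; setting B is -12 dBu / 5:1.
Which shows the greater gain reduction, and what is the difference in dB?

B, by 12.1 dB

A: 6 dB over, compressed to 0.5 dB over, so 5.5 dB of GR.
B: 22 dB over, compressed to 4.4 dB over, so 17.6 dB of GR.
Difference: 12.1 dB in favour of B.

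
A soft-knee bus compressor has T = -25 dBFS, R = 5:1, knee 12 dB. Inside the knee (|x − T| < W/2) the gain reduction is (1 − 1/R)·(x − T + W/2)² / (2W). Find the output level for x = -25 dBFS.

x − T + W/2 = -25 − (-25) + 6 = 6.
GR = (1 − 1/5) × 6² / 24 = 0.8 × 36 / 24 = 1.2 dB.
Output = -25 − 1.2 = -26.2 dBFS.

-26.2 dBFS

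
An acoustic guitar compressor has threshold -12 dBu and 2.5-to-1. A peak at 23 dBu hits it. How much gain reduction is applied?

23 dBu exceeds the threshold by 35 dB.
After 2.5:1 compression the overshoot becomes 35/2.5 = 14 dB.
Gain reduction = 35 − 14 = 21 dB.

21 dB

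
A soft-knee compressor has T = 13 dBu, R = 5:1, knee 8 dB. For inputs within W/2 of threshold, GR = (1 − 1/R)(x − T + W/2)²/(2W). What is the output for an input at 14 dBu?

x − T + W/2 = 14 − 13 + 4 = 5.
GR = (1 − 1/5) × 5² / 16 = 0.8 × 25 / 16 = 1.25 dB.
Output = 14 − 1.25 = 12.75 dBu.

12.75 dBu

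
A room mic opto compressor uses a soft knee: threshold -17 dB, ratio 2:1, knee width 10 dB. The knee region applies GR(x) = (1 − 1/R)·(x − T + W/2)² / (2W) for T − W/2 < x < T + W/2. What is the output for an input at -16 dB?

x − T + W/2 = -16 − (-17) + 5 = 6.
GR = (1 − 1/2) × 6² / 20 = 0.5 × 36 / 20 = 0.9 dB.
Output = -16 − 0.9 = -16.9 dB.

-16.9 dB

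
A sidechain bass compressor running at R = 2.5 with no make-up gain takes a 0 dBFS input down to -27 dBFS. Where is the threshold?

Let T be the threshold. Output overshoot = (input overshoot)/R, so -27 − T = (0 − T)/2.5.
2.5·(-27 − T) = 0 − T → 1.5·T = -67.5 − 0 = -67.5.
T = -67.5/1.5 = -45 dBFS.

-45 dBFS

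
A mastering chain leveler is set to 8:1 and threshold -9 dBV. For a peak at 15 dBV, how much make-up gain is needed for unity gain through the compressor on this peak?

Without make-up, output = threshold + overshoot/8 = -9 + 3 = -6 dBV.
Gap to target: 21 dB.

21 dB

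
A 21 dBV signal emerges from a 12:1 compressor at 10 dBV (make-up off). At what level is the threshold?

9 dBV

Input is 12 dB above T (since output overshoot × R = input overshoot: (10 − T)·12 = 21 − T gives T = 9 dBV).
Check: 9 + (21 − 9)/12 = 9 + 1 = 10 dBV. ✓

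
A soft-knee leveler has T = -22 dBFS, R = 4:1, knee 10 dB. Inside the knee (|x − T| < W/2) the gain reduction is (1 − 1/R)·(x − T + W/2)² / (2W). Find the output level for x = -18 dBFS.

x − T + W/2 = -18 − (-22) + 5 = 9.
GR = (1 − 1/4) × 9² / 20 = 0.75 × 81 / 20 = 3.0375 dB.
Output = -18 − 3.0375 = -21.0375 dBFS.

-21.0375 dBFS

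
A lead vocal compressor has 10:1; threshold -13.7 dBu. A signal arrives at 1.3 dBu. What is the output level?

-12.2 dBu

The input is 15 dB above the -13.7 dBu threshold.
At 10:1 the overshoot is divided by 10, leaving 1.5 dB above threshold.
So the level is -13.7 + 1.5 = -12.2 dBu.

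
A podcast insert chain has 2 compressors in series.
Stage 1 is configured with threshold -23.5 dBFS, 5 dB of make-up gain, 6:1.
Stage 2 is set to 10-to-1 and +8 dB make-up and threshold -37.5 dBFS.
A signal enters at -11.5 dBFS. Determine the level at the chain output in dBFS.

-27.4 dBFS

Stage 1: 12 dB above -23.5 dBFS, reduced 6:1 to 2 dB above → -21.5 dBFS; +5 dB make-up → -16.5 dBFS.
Stage 2: -16.5 dBFS is 21 dB over -37.5 dBFS; at 10:1 that becomes 2.1 dB over, giving -35.4 dBFS; +8 dB make-up → -27.4 dBFS.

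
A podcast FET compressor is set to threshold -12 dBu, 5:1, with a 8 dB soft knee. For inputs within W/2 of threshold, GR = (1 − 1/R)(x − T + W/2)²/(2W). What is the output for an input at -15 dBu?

-15.05 dBu

x − T + W/2 = -15 − (-12) + 4 = 1.
GR = (1 − 1/5) × 1² / 16 = 0.8 × 1 / 16 = 0.05 dB.
Output = -15 − 0.05 = -15.05 dBu.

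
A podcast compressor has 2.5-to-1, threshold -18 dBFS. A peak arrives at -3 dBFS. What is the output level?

-12 dBFS

-3 dBFS sits 15 dB over threshold.
At 2.5:1 the overshoot is divided by 2.5, leaving 6 dB above threshold.
Output = -18 + 6 = -12 dBFS.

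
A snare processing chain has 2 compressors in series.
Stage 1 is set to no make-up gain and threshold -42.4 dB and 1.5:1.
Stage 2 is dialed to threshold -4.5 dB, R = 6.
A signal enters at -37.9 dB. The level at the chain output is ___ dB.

Stage 1: 4.5 dB above -42.4 dB, reduced 1.5:1 to 3 dB above → -39.4 dB.
Stage 2: below threshold (-39.4 ≤ -4.5); passes unchanged; output -39.4 dB.

-39.4 dB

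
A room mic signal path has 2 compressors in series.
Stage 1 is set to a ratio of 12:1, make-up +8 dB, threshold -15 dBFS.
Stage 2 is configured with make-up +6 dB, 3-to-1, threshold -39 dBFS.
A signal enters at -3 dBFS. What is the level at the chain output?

-22 dBFS

Stage 1: 12 dB above -15 dBFS, reduced 12:1 to 1 dB above → -14 dBFS; +8 dB make-up → -6 dBFS.
Stage 2: overshoot 33 dB → 33/3 = 11 dB → -28 dBFS; +6 dB make-up → -22 dBFS.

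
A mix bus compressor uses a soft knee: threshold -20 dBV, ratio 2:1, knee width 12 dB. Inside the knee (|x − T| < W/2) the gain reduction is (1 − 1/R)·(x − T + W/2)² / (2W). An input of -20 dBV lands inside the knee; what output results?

x − T + W/2 = -20 − (-20) + 6 = 6.
GR = (1 − 1/2) × 6² / 24 = 0.5 × 36 / 24 = 0.75 dB.
Output = -20 − 0.75 = -20.75 dBV.

-20.75 dBV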